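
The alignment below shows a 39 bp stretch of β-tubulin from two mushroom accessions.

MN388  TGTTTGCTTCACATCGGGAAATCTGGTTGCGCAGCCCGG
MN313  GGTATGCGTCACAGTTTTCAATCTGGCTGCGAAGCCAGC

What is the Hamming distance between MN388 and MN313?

Differing sites — 1:T/G; 4:T/A; 8:T/G; 14:T/G; 15:C/T; 16:G/T; 17:G/T; 18:G/T; 19:A/C; 27:T/C; 32:C/A; 37:C/A; 39:G/C.
That gives 13 mismatches out of 39 aligned sites, so the Hamming distance is 13.

13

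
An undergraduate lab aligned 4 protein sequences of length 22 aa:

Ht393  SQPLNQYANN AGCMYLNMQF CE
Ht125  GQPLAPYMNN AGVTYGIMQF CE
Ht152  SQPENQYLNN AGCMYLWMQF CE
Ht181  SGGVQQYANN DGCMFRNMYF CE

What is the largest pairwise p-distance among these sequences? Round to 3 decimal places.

Pairwise Hamming distances:
  Ht393 vs Ht125: 8
  Ht393 vs Ht152: 3
  Ht393 vs Ht181: 8
  Ht125 vs Ht152: 9
  Ht125 vs Ht181: 14
  Ht152 vs Ht181: 10
The largest is 14 mismatches, between Ht125 and Ht181; p = 14/22 = 0.636.

0.636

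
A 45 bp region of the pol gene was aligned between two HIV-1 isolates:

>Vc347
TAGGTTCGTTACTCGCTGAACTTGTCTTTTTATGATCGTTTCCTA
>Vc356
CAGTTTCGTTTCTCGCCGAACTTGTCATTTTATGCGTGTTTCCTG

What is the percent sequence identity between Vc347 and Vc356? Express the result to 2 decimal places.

80.00%

Differing sites — 1:T/C; 4:G/T; 11:A/T; 17:T/C; 27:T/A; 35:A/C; 36:T/G; 37:C/T; 45:A/G.
36 of the 45 sites match, so the percent identity is 36/45 × 100 = 80.00%.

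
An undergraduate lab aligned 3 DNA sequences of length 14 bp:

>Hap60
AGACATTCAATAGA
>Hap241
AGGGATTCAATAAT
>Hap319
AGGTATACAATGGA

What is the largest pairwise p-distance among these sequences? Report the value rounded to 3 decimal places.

0.357

Pairwise Hamming distances:
  Hap60 vs Hap241: 4
  Hap60 vs Hap319: 4
  Hap241 vs Hap319: 5
The largest is 5 mismatches, between Hap241 and Hap319; p = 5/14 = 0.357.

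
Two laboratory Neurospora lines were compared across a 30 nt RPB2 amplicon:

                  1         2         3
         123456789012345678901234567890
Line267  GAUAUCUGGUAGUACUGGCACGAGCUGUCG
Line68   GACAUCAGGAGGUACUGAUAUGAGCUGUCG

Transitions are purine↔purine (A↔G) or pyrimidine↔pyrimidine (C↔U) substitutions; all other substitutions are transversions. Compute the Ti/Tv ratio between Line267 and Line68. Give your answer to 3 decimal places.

The sequences differ at positions 3 (U/C, transition), 7 (U/A, transversion), 10 (U/A, transversion), 11 (A/G, transition), 18 (G/A, transition), 19 (C/U, transition), 21 (C/U, transition).
Of the 7 differences, 5 transitions and 2 transversions, so Ti/Tv = 5/2 = 2.500.

2.500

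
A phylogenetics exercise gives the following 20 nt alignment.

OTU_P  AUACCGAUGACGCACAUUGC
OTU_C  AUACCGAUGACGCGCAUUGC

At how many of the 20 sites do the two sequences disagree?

Differing sites — 14:A/G.
That gives 1 mismatch out of 20 aligned sites, so the Hamming distance is 1.

1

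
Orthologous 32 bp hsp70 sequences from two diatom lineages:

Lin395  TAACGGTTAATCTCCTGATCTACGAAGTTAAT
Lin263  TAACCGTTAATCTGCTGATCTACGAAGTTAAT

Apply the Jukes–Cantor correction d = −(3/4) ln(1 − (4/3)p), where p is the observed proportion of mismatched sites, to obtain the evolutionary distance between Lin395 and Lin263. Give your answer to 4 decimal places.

Differing sites — 5:G/C; 14:C/G.
p = 2/32 = 0.062500.
d = −0.75 · ln(1 − (4/3)·0.062500) = −0.75 · ln(0.916667) = −0.75 · (-0.087011) = 0.0653.

0.0653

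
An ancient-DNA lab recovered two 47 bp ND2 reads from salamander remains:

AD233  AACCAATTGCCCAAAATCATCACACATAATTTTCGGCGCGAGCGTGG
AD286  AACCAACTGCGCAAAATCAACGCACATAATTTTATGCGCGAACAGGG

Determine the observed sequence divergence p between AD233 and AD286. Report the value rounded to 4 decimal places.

The sequences differ at positions 7 (T/C), 11 (C/G), 20 (T/A), 22 (A/G), 34 (C/A), 35 (G/T), 42 (G/A), 44 (G/A), 45 (T/G).
There are 9 differences over 47 sites, so p = 9/47 = 0.1915.

0.1915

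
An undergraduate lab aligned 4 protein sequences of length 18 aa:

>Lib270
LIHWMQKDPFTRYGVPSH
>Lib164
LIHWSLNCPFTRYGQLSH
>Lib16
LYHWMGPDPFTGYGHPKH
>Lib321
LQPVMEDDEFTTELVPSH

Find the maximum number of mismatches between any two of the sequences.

Pairwise Hamming distances:
  Lib270 vs Lib164: 6
  Lib270 vs Lib16: 6
  Lib270 vs Lib321: 9
  Lib164 vs Lib16: 9
  Lib164 vs Lib321: 13
  Lib16 vs Lib321: 11
The largest is 13, between Lib164 and Lib321.

13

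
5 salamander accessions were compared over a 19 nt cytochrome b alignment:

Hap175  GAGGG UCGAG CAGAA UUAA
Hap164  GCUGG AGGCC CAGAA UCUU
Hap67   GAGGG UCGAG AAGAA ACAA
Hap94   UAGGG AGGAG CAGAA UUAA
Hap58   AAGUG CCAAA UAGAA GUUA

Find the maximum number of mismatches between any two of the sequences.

13

Pairwise Hamming distances:
  Hap175 vs Hap164: 9
  Hap175 vs Hap67: 3
  Hap175 vs Hap94: 3
  Hap175 vs Hap58: 8
  Hap164 vs Hap67: 10
  Hap164 vs Hap94: 8
  Hap164 vs Hap58: 13
  Hap67 vs Hap94: 6
  Hap67 vs Hap58: 9
  Hap94 vs Hap58: 9
The largest is 13, between Hap164 and Hap58.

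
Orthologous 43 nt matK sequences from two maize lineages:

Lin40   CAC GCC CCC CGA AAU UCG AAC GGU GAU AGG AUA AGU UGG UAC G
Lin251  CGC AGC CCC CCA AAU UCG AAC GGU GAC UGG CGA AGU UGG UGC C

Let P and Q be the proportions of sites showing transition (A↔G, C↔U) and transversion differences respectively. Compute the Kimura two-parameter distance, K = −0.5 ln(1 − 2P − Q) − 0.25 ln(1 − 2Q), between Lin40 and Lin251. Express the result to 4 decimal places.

Mismatches occur at site 2 (A→G, transition), site 4 (G→A, transition), site 5 (C→G, transversion), site 11 (G→C, transversion), site 27 (U→C, transition), site 28 (A→U, transversion), site 31 (A→C, transversion), site 32 (U→G, transversion), site 41 (A→G, transition), site 43 (G→C, transversion).
Of the 10 differences, 4 transitions and 6 transversions over 43 sites: P = 4/43 = 0.093023, Q = 6/43 = 0.139535.
d = −0.5·ln(0.674419) − 0.25·ln(0.720930) = −0.5·(-0.393904) − 0.25·(-0.327213) = 0.2788.

0.2788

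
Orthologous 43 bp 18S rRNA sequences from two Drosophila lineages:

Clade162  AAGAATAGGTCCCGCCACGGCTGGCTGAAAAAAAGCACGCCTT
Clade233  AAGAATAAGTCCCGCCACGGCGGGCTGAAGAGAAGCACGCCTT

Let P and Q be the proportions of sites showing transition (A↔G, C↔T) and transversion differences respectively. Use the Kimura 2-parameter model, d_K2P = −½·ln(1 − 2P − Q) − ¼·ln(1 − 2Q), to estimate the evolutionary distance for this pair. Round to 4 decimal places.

Mismatches occur at site 8 (G/A, transition), site 22 (T/G, transversion), site 30 (A/G, transition), site 32 (A/G, transition).
Of the 4 differences, 3 transitions and 1 transversion over 43 sites: P = 3/43 = 0.069767, Q = 1/43 = 0.023256.
d = −0.5·ln(0.837210) − 0.25·ln(0.953488) = −0.5·(-0.177680) − 0.25·(-0.047628) = 0.1007.

0.1007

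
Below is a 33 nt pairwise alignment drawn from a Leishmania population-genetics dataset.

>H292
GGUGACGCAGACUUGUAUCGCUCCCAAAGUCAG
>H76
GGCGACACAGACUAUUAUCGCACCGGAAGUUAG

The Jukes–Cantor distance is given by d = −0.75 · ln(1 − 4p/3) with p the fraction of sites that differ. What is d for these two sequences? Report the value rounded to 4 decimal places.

0.2928

Mismatches occur at site 3 (U↔C), site 7 (G↔A), site 14 (U↔A), site 15 (G↔U), site 22 (U↔A), site 25 (C↔G), site 26 (A↔G), site 31 (C↔U).
p = 8/33 = 0.242424.
d = −0.75 · ln(1 − (4/3)·0.242424) = −0.75 · ln(0.676768) = −0.75 · (-0.390427) = 0.2928.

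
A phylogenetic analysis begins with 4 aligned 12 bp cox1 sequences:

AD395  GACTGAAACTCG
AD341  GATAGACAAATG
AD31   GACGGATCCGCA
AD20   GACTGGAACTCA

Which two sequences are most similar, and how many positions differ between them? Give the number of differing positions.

Pairwise Hamming distances:
  AD395 vs AD341: 6
  AD395 vs AD31: 5
  AD395 vs AD20: 2
  AD341 vs AD31: 8
  AD341 vs AD20: 8
  AD31 vs AD20: 5
The smallest is 2, between AD395 and AD20.

2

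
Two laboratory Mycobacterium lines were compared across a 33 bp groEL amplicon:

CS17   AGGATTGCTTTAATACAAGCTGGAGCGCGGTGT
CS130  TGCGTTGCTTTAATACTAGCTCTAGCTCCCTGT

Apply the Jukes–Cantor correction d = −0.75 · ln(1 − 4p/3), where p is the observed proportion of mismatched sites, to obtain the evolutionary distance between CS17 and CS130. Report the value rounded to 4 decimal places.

Differing sites — 1:A/T; 3:G/C; 4:A/G; 17:A/T; 22:G/C; 23:G/T; 27:G/T; 29:G/C; 30:G/C.
p = 9/33 = 0.272727.
d = −0.75 · ln(1 − (4/3)·0.272727) = −0.75 · ln(0.636364) = −0.75 · (-0.451985) = 0.3390.

0.3390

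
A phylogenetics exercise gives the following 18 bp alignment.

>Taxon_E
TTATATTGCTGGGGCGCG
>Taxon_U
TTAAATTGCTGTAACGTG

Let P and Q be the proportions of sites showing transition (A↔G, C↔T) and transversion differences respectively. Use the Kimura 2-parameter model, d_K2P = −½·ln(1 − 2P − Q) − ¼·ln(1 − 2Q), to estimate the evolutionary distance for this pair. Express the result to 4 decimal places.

0.3567

Mismatches occur at site 4 (T/A, transversion), site 12 (G/T, transversion), site 13 (G/A, transition), site 14 (G/A, transition), site 17 (C/T, transition).
Of the 5 differences, 3 transitions and 2 transversions over 18 sites: P = 3/18 = 0.166667, Q = 2/18 = 0.111111.
d = −0.5·ln(0.555555) − 0.25·ln(0.777778) = −0.5·(-0.587788) − 0.25·(-0.251314) = 0.3567.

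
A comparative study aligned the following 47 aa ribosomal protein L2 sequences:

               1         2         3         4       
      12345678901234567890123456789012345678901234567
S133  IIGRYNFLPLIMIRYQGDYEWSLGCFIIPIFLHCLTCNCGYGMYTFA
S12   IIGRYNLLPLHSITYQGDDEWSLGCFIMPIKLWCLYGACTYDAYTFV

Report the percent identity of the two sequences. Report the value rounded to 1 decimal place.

68.1%

The sequences differ at positions 7 (F/L), 11 (I/H), 12 (M/S), 14 (R/T), 19 (Y/D), 28 (I/M), 31 (F/K), 33 (H/W), 36 (T/Y), 37 (C/G), 38 (N/A), 40 (G/T), 42 (G/D), 43 (M/A), 47 (A/V).
32 of the 47 sites match, so the percent identity is 32/47 × 100 = 68.1%.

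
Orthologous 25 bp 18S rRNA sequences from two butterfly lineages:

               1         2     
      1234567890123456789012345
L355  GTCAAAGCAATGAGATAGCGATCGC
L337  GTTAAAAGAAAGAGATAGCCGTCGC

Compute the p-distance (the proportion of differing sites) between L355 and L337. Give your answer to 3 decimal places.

0.240

Mismatches occur at site 3 (C→T), site 7 (G→A), site 8 (C→G), site 11 (T→A), site 20 (G→C), site 21 (A→G).
There are 6 differences over 25 sites, so p = 6/25 = 0.240.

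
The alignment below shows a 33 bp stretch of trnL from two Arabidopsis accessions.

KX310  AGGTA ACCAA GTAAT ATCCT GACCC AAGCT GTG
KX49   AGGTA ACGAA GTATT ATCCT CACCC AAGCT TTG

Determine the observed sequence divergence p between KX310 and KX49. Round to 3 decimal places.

0.121

Mismatches occur at site 8 (C/G), site 14 (A/T), site 21 (G/C), site 31 (G/T).
There are 4 differences over 33 sites, so p = 4/33 = 0.121.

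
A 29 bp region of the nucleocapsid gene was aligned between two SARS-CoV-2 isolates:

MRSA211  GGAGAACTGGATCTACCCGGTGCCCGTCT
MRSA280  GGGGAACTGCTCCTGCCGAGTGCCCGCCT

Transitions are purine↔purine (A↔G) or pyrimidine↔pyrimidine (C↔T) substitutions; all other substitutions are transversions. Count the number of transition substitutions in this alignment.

5

Mismatches occur at site 3 (A→G, transition), site 10 (G→C, transversion), site 11 (A→T, transversion), site 12 (T→C, transition), site 15 (A→G, transition), site 18 (C→G, transversion), site 19 (G→A, transition), site 27 (T→C, transition).
Of the 8 differences, 5 transitions and 3 transversions, so the answer is 5.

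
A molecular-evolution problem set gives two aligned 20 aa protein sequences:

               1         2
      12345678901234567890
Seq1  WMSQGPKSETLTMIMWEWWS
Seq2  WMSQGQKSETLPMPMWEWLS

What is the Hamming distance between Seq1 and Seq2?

Mismatches occur at site 6 (P→Q), site 12 (T→P), site 14 (I→P), site 19 (W→L).
That gives 4 mismatches out of 20 aligned sites, so the Hamming distance is 4.

4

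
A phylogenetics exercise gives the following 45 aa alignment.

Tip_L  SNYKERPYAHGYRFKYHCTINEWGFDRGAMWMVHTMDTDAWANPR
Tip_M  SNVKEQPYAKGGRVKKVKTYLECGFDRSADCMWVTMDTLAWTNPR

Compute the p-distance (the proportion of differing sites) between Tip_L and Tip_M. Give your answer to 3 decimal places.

Differing sites — 3:Y/V; 6:R/Q; 10:H/K; 12:Y/G; 14:F/V; 16:Y/K; 17:H/V; 18:C/K; 20:I/Y; 21:N/L; 23:W/C; 28:G/S; 30:M/D; 31:W/C; 33:V/W; 34:H/V; 39:D/L; 42:A/T.
There are 18 differences over 45 sites, so p = 18/45 = 0.400.

0.400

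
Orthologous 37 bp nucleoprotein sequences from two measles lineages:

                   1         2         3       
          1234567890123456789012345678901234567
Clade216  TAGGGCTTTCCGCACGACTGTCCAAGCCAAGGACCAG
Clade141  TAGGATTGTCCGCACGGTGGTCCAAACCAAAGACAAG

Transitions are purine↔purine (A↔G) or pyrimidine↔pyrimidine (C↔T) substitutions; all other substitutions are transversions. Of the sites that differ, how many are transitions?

6

Differing sites — 5:G/A (Ti); 6:C/T (Ti); 8:T/G (Tv); 17:A/G (Ti); 18:C/T (Ti); 19:T/G (Tv); 26:G/A (Ti); 31:G/A (Ti); 35:C/A (Tv).
Of the 9 differences, 6 transitions and 3 transversions, so the answer is 6.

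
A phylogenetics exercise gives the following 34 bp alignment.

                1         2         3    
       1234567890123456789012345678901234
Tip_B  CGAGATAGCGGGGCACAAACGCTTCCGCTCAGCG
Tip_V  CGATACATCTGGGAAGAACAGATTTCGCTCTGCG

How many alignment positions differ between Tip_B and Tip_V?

Mismatches occur at site 4 (G→T), site 6 (T→C), site 8 (G→T), site 10 (G→T), site 14 (C→A), site 16 (C→G), site 19 (A→C), site 20 (C→A), site 22 (C→A), site 25 (C→T), site 31 (A→T).
That gives 11 mismatches out of 34 aligned sites, so the Hamming distance is 11.

11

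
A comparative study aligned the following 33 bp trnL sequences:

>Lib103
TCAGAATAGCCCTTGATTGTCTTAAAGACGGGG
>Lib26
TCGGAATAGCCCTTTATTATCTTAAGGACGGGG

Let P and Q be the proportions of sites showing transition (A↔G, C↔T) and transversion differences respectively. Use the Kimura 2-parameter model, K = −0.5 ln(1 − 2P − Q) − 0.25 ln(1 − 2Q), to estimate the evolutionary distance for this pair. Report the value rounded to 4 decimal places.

0.1348

Differing sites — 3:A/G (Ti); 15:G/T (Tv); 19:G/A (Ti); 26:A/G (Ti).
Of the 4 differences, 3 transitions and 1 transversion over 33 sites: P = 3/33 = 0.090909, Q = 1/33 = 0.030303.
d = −0.5·ln(0.787879) − 0.25·ln(0.939394) = −0.5·(-0.238411) − 0.25·(-0.062520) = 0.1348.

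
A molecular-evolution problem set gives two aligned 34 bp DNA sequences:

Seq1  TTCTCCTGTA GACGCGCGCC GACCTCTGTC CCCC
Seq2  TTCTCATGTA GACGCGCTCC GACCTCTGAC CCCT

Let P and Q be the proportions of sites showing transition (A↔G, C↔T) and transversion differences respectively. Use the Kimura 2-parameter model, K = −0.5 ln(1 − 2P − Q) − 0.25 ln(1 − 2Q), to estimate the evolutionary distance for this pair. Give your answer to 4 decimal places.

Differing sites — 6:C/A (Tv); 18:G/T (Tv); 29:T/A (Tv); 34:C/T (Ti).
Of the 4 differences, 1 transition and 3 transversions over 34 sites: P = 1/34 = 0.029412, Q = 3/34 = 0.088235.
d = −0.5·ln(0.852941) − 0.25·ln(0.823530) = −0.5·(-0.159065) − 0.25·(-0.194155) = 0.1281.

0.1281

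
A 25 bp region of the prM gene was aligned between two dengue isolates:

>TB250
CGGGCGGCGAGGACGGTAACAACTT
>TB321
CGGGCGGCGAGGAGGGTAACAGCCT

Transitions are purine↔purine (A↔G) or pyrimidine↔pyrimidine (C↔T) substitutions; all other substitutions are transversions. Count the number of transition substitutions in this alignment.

Mismatches occur at site 14 (C/G, transversion), site 22 (A/G, transition), site 24 (T/C, transition).
Of the 3 differences, 2 transitions and 1 transversion, so the answer is 2.

2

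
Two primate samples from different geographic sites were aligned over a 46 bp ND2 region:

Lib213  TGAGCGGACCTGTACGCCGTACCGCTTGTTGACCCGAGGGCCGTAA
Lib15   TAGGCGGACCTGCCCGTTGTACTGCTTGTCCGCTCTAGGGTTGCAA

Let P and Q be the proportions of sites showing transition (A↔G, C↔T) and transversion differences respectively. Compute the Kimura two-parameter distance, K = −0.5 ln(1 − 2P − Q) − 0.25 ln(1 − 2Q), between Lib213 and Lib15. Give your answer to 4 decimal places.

Mismatches occur at site 2 (G/A, transition), site 3 (A/G, transition), site 13 (T/C, transition), site 14 (A/C, transversion), site 17 (C/T, transition), site 18 (C/T, transition), site 23 (C/T, transition), site 30 (T/C, transition), site 31 (G/C, transversion), site 32 (A/G, transition), site 34 (C/T, transition), site 36 (G/T, transversion), site 41 (C/T, transition), site 42 (C/T, transition), site 44 (T/C, transition).
Of the 15 differences, 12 transitions and 3 transversions over 46 sites: P = 12/46 = 0.260870, Q = 3/46 = 0.065217.
d = −0.5·ln(0.413043) − 0.25·ln(0.869566) = −0.5·(-0.884204) − 0.25·(-0.139761) = 0.4770.

0.4770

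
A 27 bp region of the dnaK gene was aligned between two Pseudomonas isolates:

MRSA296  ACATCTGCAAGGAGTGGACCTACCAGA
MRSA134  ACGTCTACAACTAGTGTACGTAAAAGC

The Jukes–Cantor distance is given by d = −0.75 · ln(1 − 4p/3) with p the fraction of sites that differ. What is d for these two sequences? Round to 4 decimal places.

0.4408

Differing sites — 3:A/G; 7:G/A; 11:G/C; 12:G/T; 17:G/T; 20:C/G; 23:C/A; 24:C/A; 27:A/C.
p = 9/27 = 0.333333.
d = −0.75 · ln(1 − (4/3)·0.333333) = −0.75 · ln(0.555556) = −0.75 · (-0.587786) = 0.4408.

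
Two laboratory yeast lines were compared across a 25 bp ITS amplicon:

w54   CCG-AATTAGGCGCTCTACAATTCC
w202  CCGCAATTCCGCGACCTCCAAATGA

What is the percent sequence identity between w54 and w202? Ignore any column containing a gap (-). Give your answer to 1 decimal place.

Excluding the 1 gap column leaves 24 comparable sites.
Mismatches occur at site 9 (A→C), site 10 (G→C), site 14 (C→A), site 15 (T→C), site 18 (A→C), site 22 (T→A), site 24 (C→G), site 25 (C→A).
16 of the 24 comparable sites match, so the percent identity is 16/24 × 100 = 66.7%.

66.7%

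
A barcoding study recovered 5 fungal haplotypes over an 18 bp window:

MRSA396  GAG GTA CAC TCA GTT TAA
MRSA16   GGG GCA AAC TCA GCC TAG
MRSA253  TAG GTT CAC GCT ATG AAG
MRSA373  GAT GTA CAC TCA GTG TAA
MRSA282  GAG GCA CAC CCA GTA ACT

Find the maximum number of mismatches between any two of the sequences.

11

Pairwise Hamming distances:
  MRSA396 vs MRSA16: 6
  MRSA396 vs MRSA253: 8
  MRSA396 vs MRSA373: 2
  MRSA396 vs MRSA282: 6
  MRSA16 vs MRSA253: 11
  MRSA16 vs MRSA373: 7
  MRSA16 vs MRSA282: 8
  MRSA253 vs MRSA373: 8
  MRSA253 vs MRSA282: 9
  MRSA373 vs MRSA282: 7
The largest is 11, between MRSA16 and MRSA253.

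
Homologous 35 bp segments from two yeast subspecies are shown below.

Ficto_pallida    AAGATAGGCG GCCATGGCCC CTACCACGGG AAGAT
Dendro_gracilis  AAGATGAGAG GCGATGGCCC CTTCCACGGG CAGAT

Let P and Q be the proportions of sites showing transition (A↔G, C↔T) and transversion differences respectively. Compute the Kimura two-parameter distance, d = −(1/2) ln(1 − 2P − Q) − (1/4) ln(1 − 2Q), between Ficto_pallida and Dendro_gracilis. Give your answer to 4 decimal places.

0.1946

Mismatches occur at site 6 (A/G, transition), site 7 (G/A, transition), site 9 (C/A, transversion), site 13 (C/G, transversion), site 23 (A/T, transversion), site 31 (A/C, transversion).
Of the 6 differences, 2 transitions and 4 transversions over 35 sites: P = 2/35 = 0.057143, Q = 4/35 = 0.114286.
d = −0.5·ln(0.771428) − 0.25·ln(0.771428) = −0.5·(-0.259512) − 0.25·(-0.259512) = 0.1946.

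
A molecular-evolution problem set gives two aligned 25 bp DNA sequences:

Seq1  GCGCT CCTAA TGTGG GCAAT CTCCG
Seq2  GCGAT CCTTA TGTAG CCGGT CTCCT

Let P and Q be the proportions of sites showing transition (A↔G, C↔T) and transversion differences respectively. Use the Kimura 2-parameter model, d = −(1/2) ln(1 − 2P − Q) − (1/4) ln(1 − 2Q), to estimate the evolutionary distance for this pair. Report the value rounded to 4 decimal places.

0.3518

The sequences differ at positions 4 (C/A, transversion), 9 (A/T, transversion), 14 (G/A, transition), 16 (G/C, transversion), 18 (A/G, transition), 19 (A/G, transition), 25 (G/T, transversion).
Of the 7 differences, 3 transitions and 4 transversions over 25 sites: P = 3/25 = 0.120000, Q = 4/25 = 0.160000.
d = −0.5·ln(0.600000) − 0.25·ln(0.680000) = −0.5·(-0.510826) − 0.25·(-0.385662) = 0.3518.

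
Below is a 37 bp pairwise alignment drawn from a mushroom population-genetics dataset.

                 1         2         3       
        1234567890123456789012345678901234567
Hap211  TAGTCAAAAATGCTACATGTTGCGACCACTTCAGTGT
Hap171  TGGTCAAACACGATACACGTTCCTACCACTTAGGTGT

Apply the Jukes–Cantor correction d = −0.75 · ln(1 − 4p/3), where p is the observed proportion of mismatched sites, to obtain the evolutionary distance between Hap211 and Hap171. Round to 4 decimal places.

The sequences differ at positions 2 (A/G), 9 (A/C), 11 (T/C), 13 (C/A), 18 (T/C), 22 (G/C), 24 (G/T), 32 (C/A), 33 (A/G).
p = 9/37 = 0.243243.
d = −0.75 · ln(1 − (4/3)·0.243243) = −0.75 · ln(0.675676) = −0.75 · (-0.392042) = 0.2940.

0.2940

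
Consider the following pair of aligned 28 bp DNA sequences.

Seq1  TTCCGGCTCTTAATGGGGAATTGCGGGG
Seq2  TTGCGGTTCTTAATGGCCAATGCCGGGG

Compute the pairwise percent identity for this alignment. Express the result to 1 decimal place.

Mismatches occur at site 3 (C→G), site 7 (C→T), site 17 (G→C), site 18 (G→C), site 22 (T→G), site 23 (G→C).
22 of the 28 sites match, so the percent identity is 22/28 × 100 = 78.6%.

78.6%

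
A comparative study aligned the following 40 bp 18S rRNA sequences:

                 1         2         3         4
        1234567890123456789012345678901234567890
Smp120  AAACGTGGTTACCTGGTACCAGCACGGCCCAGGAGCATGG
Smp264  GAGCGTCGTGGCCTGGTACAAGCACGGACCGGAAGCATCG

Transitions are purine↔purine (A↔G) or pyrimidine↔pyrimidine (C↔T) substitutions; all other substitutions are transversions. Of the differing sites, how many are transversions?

The sequences differ at positions 1 (A/G, transition), 3 (A/G, transition), 7 (G/C, transversion), 10 (T/G, transversion), 11 (A/G, transition), 20 (C/A, transversion), 28 (C/A, transversion), 31 (A/G, transition), 33 (G/A, transition), 39 (G/C, transversion).
Of the 10 differences, 5 transitions and 5 transversions, so the answer is 5.

5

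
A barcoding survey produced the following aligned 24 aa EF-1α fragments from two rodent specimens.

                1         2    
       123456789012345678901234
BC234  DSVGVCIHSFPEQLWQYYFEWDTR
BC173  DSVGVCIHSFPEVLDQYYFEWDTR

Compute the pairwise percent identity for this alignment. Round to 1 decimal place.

Mismatches occur at site 13 (Q/V), site 15 (W/D).
22 of the 24 sites match, so the percent identity is 22/24 × 100 = 91.7%.

91.7%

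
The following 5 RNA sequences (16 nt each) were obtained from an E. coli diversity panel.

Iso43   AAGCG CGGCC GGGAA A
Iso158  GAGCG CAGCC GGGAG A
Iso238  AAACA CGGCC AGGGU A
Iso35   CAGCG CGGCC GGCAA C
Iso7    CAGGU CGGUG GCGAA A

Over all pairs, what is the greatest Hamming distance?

Pairwise Hamming distances:
  Iso43 vs Iso158: 3
  Iso43 vs Iso238: 5
  Iso43 vs Iso35: 3
  Iso43 vs Iso7: 6
  Iso158 vs Iso238: 7
  Iso158 vs Iso35: 5
  Iso158 vs Iso7: 8
  Iso238 vs Iso35: 8
  Iso238 vs Iso7: 10
  Iso35 vs Iso7: 7
The largest is 10, between Iso238 and Iso7.

10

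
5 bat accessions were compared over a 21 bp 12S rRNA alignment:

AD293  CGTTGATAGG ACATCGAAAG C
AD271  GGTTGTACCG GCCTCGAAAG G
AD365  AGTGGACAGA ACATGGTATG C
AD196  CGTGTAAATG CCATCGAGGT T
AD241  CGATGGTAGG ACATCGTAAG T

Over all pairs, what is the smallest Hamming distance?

Pairwise Hamming distances:
  AD293 vs AD271: 8
  AD293 vs AD365: 7
  AD293 vs AD196: 9
  AD293 vs AD241: 4
  AD271 vs AD365: 13
  AD271 vs AD196: 12
  AD271 vs AD241: 10
  AD365 vs AD196: 12
  AD365 vs AD241: 9
  AD196 vs AD241: 11
The smallest is 4, between AD293 and AD241.

4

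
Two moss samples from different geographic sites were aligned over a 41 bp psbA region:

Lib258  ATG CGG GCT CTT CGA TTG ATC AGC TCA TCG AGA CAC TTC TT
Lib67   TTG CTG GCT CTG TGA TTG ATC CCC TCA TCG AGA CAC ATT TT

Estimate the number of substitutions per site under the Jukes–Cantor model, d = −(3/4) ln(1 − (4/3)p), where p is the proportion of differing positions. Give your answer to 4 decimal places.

The sequences differ at positions 1 (A/T), 5 (G/T), 12 (T/G), 13 (C/T), 22 (A/C), 23 (G/C), 37 (T/A), 39 (C/T).
p = 8/41 = 0.195122.
d = −0.75 · ln(1 − (4/3)·0.195122) = −0.75 · ln(0.739837) = −0.75 · (-0.301325) = 0.2260.

0.2260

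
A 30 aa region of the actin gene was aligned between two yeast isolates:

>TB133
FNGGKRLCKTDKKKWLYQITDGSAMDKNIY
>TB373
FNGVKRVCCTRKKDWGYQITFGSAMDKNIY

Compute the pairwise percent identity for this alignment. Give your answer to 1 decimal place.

Differing sites — 4:G/V; 7:L/V; 9:K/C; 11:D/R; 14:K/D; 16:L/G; 21:D/F.
23 of the 30 sites match, so the percent identity is 23/30 × 100 = 76.7%.

76.7%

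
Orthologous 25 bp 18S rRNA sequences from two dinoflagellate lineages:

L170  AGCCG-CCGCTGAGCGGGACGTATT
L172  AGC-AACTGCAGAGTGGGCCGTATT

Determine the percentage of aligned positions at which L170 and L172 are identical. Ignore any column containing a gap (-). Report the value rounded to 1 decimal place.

Excluding the 2 gap columns leaves 23 comparable sites.
The sequences differ at positions 5 (G/A), 8 (C/T), 11 (T/A), 15 (C/T), 19 (A/C).
18 of the 23 comparable sites match, so the percent identity is 18/23 × 100 = 78.3%.

78.3%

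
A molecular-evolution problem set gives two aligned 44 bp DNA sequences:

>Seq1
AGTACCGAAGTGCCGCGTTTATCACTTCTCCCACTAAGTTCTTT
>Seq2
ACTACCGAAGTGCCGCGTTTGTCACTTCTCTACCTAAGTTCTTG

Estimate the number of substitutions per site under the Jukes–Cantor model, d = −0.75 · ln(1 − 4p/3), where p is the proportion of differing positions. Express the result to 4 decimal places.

0.1505

Mismatches occur at site 2 (G→C), site 21 (A→G), site 31 (C→T), site 32 (C→A), site 33 (A→C), site 44 (T→G).
p = 6/44 = 0.136364.
d = −0.75 · ln(1 − (4/3)·0.136364) = −0.75 · ln(0.818181) = −0.75 · (-0.200672) = 0.1505.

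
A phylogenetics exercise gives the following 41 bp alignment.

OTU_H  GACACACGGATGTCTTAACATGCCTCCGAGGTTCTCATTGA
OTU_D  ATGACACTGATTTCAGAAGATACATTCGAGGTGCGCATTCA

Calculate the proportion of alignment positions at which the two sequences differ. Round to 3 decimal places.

0.341

Mismatches occur at site 1 (G↔A), site 2 (A↔T), site 3 (C↔G), site 8 (G↔T), site 12 (G↔T), site 15 (T↔A), site 16 (T↔G), site 19 (C↔G), site 22 (G↔A), site 24 (C↔A), site 26 (C↔T), site 33 (T↔G), site 35 (T↔G), site 40 (G↔C).
There are 14 differences over 41 sites, so p = 14/41 = 0.341.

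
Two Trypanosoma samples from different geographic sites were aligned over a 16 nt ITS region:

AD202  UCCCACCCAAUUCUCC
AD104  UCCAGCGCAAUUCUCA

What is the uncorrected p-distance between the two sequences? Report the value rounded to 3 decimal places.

The sequences differ at positions 4 (C/A), 5 (A/G), 7 (C/G), 16 (C/A).
There are 4 differences over 16 sites, so p = 4/16 = 0.250.

0.250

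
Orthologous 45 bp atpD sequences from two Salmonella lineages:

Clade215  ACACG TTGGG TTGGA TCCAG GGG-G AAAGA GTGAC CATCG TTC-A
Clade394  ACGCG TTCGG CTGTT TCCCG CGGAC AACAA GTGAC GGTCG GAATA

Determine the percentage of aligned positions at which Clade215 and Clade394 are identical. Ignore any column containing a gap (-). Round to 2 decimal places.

Excluding the 2 gap columns leaves 43 comparable sites.
The sequences differ at positions 3 (A/G), 8 (G/C), 11 (T/C), 14 (G/T), 15 (A/T), 19 (A/C), 21 (G/C), 25 (G/C), 28 (A/C), 29 (G/A), 36 (C/G), 37 (A/G), 41 (T/G), 42 (T/A), 43 (C/A).
28 of the 43 comparable sites match, so the percent identity is 28/43 × 100 = 65.12%.

65.12%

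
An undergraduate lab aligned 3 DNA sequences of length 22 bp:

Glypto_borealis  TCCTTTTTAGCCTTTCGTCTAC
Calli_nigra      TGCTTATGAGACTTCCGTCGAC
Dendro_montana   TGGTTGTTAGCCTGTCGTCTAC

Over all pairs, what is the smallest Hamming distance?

4

Pairwise Hamming distances:
  Glypto_borealis vs Calli_nigra: 6
  Glypto_borealis vs Dendro_montana: 4
  Calli_nigra vs Dendro_montana: 7
The smallest is 4, between Glypto_borealis and Dendro_montana.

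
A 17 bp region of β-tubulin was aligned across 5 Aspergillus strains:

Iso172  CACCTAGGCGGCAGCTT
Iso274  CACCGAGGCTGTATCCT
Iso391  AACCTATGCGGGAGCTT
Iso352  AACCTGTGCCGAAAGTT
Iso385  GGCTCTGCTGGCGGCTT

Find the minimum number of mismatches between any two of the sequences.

3

Pairwise Hamming distances:
  Iso172 vs Iso274: 5
  Iso172 vs Iso391: 3
  Iso172 vs Iso352: 7
  Iso172 vs Iso385: 8
  Iso274 vs Iso391: 7
  Iso274 vs Iso352: 9
  Iso274 vs Iso385: 12
  Iso391 vs Iso352: 5
  Iso391 vs Iso385: 10
  Iso352 vs Iso385: 13
The smallest is 3, between Iso172 and Iso391.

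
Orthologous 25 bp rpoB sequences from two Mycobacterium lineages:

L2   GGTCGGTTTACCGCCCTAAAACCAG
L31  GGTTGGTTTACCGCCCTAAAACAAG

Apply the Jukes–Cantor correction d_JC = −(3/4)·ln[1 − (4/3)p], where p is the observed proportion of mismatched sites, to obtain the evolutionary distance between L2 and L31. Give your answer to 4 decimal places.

Differing sites — 4:C/T; 23:C/A.
p = 2/25 = 0.080000.
d = −0.75 · ln(1 − (4/3)·0.080000) = −0.75 · ln(0.893333) = −0.75 · (-0.112796) = 0.0846.

0.0846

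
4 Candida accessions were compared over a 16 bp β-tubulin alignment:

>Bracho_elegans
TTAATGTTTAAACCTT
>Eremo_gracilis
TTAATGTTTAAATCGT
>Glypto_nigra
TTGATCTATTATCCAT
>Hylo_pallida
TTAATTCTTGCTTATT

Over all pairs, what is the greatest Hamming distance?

Pairwise Hamming distances:
  Bracho_elegans vs Eremo_gracilis: 2
  Bracho_elegans vs Glypto_nigra: 6
  Bracho_elegans vs Hylo_pallida: 7
  Eremo_gracilis vs Glypto_nigra: 7
  Eremo_gracilis vs Hylo_pallida: 7
  Glypto_nigra vs Hylo_pallida: 9
The largest is 9, between Glypto_nigra and Hylo_pallida.

9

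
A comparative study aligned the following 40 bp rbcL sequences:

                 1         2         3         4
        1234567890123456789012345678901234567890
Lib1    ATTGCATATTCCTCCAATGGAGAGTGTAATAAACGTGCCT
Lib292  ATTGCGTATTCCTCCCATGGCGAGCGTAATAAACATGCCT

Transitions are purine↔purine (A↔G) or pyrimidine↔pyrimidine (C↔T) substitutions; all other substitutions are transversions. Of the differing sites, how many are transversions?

2

Mismatches occur at site 6 (A/G, transition), site 16 (A/C, transversion), site 21 (A/C, transversion), site 25 (T/C, transition), site 35 (G/A, transition).
Of the 5 differences, 3 transitions and 2 transversions, so the answer is 2.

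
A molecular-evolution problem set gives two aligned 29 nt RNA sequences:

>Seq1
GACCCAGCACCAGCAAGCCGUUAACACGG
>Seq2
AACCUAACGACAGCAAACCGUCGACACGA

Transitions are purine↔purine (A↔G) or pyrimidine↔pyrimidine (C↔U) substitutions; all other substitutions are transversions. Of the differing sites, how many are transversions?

1

Mismatches occur at site 1 (G/A, transition), site 5 (C/U, transition), site 7 (G/A, transition), site 9 (A/G, transition), site 10 (C/A, transversion), site 17 (G/A, transition), site 22 (U/C, transition), site 23 (A/G, transition), site 29 (G/A, transition).
Of the 9 differences, 8 transitions and 1 transversion, so the answer is 1.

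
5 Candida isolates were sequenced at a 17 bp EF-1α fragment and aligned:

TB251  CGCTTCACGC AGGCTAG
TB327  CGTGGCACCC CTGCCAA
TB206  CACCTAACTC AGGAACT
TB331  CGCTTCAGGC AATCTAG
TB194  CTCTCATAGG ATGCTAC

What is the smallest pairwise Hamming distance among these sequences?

Pairwise Hamming distances:
  TB251 vs TB327: 8
  TB251 vs TB206: 8
  TB251 vs TB331: 3
  TB251 vs TB194: 8
  TB327 vs TB206: 12
  TB327 vs TB331: 10
  TB327 vs TB194: 12
  TB206 vs TB331: 11
  TB206 vs TB194: 12
  TB331 vs TB194: 9
The smallest is 3, between TB251 and TB331.

3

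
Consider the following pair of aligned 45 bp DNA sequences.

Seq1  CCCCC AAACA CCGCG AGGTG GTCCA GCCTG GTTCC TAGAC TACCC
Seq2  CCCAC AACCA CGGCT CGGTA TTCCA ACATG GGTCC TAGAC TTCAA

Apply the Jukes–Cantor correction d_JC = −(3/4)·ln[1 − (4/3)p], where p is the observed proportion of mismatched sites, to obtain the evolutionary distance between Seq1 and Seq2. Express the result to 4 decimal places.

The sequences differ at positions 4 (C/A), 8 (A/C), 12 (C/G), 15 (G/T), 16 (A/C), 20 (G/A), 21 (G/T), 26 (G/A), 28 (C/A), 32 (T/G), 42 (A/T), 44 (C/A), 45 (C/A).
p = 13/45 = 0.288889.
d = −0.75 · ln(1 − (4/3)·0.288889) = −0.75 · ln(0.614815) = −0.75 · (-0.486434) = 0.3648.

0.3648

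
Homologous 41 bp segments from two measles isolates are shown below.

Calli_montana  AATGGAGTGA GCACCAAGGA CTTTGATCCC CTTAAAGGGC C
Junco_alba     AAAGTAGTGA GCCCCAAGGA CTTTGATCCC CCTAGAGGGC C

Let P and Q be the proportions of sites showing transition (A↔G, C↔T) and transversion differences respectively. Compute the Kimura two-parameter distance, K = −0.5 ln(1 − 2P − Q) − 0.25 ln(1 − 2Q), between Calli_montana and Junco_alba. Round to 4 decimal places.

Mismatches occur at site 3 (T↔A, transversion), site 5 (G↔T, transversion), site 13 (A↔C, transversion), site 32 (T↔C, transition), site 35 (A↔G, transition).
Of the 5 differences, 2 transitions and 3 transversions over 41 sites: P = 2/41 = 0.048780, Q = 3/41 = 0.073171.
d = −0.5·ln(0.829269) − 0.25·ln(0.853658) = −0.5·(-0.187211) − 0.25·(-0.158225) = 0.1332.

0.1332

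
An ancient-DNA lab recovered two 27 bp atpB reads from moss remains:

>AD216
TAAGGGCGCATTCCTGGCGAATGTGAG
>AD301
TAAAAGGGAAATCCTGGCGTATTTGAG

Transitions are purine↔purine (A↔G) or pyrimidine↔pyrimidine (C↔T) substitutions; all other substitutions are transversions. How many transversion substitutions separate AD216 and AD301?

5

Differing sites — 4:G/A (Ti); 5:G/A (Ti); 7:C/G (Tv); 9:C/A (Tv); 11:T/A (Tv); 20:A/T (Tv); 23:G/T (Tv).
Of the 7 differences, 2 transitions and 5 transversions, so the answer is 5.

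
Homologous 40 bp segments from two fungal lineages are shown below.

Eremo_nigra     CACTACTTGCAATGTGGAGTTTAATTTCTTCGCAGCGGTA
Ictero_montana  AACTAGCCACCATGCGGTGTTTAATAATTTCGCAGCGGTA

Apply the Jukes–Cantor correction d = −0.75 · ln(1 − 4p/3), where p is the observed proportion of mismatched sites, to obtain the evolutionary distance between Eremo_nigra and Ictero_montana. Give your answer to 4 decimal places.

The sequences differ at positions 1 (C/A), 6 (C/G), 7 (T/C), 8 (T/C), 9 (G/A), 11 (A/C), 15 (T/C), 18 (A/T), 26 (T/A), 27 (T/A), 28 (C/T).
p = 11/40 = 0.275000.
d = −0.75 · ln(1 − (4/3)·0.275000) = −0.75 · ln(0.633333) = −0.75 · (-0.456759) = 0.3426.

0.3426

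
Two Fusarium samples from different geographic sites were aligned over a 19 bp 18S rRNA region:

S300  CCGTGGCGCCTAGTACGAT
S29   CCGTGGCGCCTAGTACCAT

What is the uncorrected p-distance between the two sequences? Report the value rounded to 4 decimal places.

A single mismatch occurs at site 17 (G↔C).
There are 1 differences over 19 sites, so p = 1/19 = 0.0526.

0.0526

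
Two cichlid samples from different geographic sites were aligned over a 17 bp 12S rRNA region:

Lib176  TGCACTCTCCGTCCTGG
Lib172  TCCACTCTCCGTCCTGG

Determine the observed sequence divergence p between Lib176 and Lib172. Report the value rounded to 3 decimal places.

0.059

A single mismatch occurs at site 2 (G→C).
There are 1 differences over 17 sites, so p = 1/17 = 0.059.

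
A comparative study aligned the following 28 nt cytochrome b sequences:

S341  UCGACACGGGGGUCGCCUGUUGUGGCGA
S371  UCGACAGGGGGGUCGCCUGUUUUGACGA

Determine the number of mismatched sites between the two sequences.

3

The sequences differ at positions 7 (C/G), 22 (G/U), 25 (G/A).
That gives 3 mismatches out of 28 aligned sites, so the Hamming distance is 3.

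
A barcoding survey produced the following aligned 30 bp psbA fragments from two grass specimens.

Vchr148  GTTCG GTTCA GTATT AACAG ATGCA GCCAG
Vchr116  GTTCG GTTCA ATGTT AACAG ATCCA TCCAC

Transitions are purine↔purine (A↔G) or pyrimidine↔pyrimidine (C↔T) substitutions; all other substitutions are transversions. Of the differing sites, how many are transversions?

Mismatches occur at site 11 (G/A, transition), site 13 (A/G, transition), site 23 (G/C, transversion), site 26 (G/T, transversion), site 30 (G/C, transversion).
Of the 5 differences, 2 transitions and 3 transversions, so the answer is 3.

3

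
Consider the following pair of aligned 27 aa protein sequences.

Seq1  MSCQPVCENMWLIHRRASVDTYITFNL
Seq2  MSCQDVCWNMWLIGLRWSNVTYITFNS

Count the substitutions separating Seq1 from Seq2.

8

The sequences differ at positions 5 (P/D), 8 (E/W), 14 (H/G), 15 (R/L), 17 (A/W), 19 (V/N), 20 (D/V), 27 (L/S).
That gives 8 mismatches out of 27 aligned sites, so the Hamming distance is 8.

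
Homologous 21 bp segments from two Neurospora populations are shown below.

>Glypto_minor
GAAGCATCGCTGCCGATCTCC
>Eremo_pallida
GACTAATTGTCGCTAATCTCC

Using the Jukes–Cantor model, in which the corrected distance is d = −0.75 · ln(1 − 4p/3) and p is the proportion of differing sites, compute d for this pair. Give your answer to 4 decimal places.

Differing sites — 3:A/C; 4:G/T; 5:C/A; 8:C/T; 10:C/T; 11:T/C; 14:C/T; 15:G/A.
p = 8/21 = 0.380952.
d = −0.75 · ln(1 − (4/3)·0.380952) = −0.75 · ln(0.492064) = −0.75 · (-0.709146) = 0.5319.

0.5319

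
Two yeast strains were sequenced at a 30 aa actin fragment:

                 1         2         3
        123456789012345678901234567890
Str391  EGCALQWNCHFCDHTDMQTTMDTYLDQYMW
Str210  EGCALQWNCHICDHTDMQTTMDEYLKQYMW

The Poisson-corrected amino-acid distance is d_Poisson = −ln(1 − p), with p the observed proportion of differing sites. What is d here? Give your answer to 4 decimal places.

The sequences differ at positions 11 (F/I), 23 (T/E), 26 (D/K).
p = 3/30 = 0.100000.
d = −ln(1 − 0.100000) = −ln(0.900000) = 0.1054.

0.1054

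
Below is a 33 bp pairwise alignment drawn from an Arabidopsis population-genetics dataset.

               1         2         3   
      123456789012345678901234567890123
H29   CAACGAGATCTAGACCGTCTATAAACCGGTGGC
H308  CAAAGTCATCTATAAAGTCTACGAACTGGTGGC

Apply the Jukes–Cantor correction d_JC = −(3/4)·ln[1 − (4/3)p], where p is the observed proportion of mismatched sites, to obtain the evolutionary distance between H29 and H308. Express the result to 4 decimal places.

0.3390

The sequences differ at positions 4 (C/A), 6 (A/T), 7 (G/C), 13 (G/T), 15 (C/A), 16 (C/A), 22 (T/C), 23 (A/G), 27 (C/T).
p = 9/33 = 0.272727.
d = −0.75 · ln(1 − (4/3)·0.272727) = −0.75 · ln(0.636364) = −0.75 · (-0.451985) = 0.3390.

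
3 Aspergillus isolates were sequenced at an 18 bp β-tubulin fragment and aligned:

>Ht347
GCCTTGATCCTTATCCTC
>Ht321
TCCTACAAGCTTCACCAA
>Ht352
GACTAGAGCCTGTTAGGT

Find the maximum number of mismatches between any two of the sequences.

12

Pairwise Hamming distances:
  Ht347 vs Ht321: 9
  Ht347 vs Ht352: 9
  Ht321 vs Ht352: 12
The largest is 12, between Ht321 and Ht352.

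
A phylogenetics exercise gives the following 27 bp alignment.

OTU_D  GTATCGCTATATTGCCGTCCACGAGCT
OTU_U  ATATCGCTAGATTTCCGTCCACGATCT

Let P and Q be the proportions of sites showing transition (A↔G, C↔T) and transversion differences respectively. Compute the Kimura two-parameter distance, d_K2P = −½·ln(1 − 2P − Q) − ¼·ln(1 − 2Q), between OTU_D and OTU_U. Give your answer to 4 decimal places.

0.1652

Differing sites — 1:G/A (Ti); 10:T/G (Tv); 14:G/T (Tv); 25:G/T (Tv).
Of the 4 differences, 1 transition and 3 transversions over 27 sites: P = 1/27 = 0.037037, Q = 3/27 = 0.111111.
d = −0.5·ln(0.814815) − 0.25·ln(0.777778) = −0.5·(-0.204794) − 0.25·(-0.251314) = 0.1652.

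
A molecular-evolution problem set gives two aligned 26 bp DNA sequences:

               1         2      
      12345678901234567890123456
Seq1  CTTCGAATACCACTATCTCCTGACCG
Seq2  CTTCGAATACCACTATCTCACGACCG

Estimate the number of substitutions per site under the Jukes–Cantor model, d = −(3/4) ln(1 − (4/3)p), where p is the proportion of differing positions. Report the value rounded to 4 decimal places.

0.0812

Differing sites — 20:C/A; 21:T/C.
p = 2/26 = 0.076923.
d = −0.75 · ln(1 − (4/3)·0.076923) = −0.75 · ln(0.897436) = −0.75 · (-0.108213) = 0.0812.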